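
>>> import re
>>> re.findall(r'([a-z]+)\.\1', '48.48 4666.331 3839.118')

[]

After group 1 captures some text, `\1` only succeeds where that same text appears again.
With a single group, `findall` returns only what that group captured — 0 items.
Nothing in the string satisfies the pattern, so the list is empty.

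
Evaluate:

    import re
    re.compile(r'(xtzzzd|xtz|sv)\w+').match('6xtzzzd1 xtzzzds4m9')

None

`match` is anchored at position 0; if the pattern doesn't fit there, it returns None.
Here position 0 doesn't satisfy it, so the call returns None.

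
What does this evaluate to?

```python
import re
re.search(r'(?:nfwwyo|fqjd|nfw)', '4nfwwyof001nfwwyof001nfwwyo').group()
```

'nfwwyo'

Branches in `(...|...)` are attempted left-to-right; the first branch that allows the whole pattern to succeed is taken.
`re.search` tries every starting position until one works.
The match spans [1:7] → 'nfwwyo'.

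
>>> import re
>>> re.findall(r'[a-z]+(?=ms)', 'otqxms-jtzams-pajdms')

['otqx', 'jtza', 'pajd']

The positive lookaround only admits positions where the adjacent text matches; those characters stay outside the span.
No capturing groups, so `findall` returns the 3 full match strings.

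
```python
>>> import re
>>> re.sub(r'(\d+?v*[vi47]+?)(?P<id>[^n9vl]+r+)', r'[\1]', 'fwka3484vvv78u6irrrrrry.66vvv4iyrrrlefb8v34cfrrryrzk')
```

Pattern: one or more of a digit (lazy), then zero or more of the literal 'v', then one or more of one of [vi47] (lazy) (captured); then one or more of any character except [n9vl], then one or more of the literal 'r' (captured as 'id').
A `+?`/`*?`/`{m,n}?` starts at its minimum and grows only as far as needed for what follows to match.
Matches: at [4:22] → '3484vvv78u6irrrrrr'; at [24:35] → '66vvv4iyrrr'; at [39:50] → '8v34cfrrryr'.
Each match is replaced using the text its own group 1 captured.

'fwka[3484vvv]y.[66vvv4]lefb[8v]zk'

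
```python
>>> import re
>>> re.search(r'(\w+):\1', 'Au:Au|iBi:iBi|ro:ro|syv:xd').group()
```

`\1` has to match the exact text group 1 already captured.
`search` walks the string left to right and returns the first match it finds.
The match spans [0:5] → 'Au:Au'.
Captured: group 1 = 'Au'.

'Au:Au'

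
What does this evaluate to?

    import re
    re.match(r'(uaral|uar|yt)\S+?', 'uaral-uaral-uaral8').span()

`re.match` only tries the pattern at the start of the string.
The match spans [0:6] → 'uaral-'.

(0, 6)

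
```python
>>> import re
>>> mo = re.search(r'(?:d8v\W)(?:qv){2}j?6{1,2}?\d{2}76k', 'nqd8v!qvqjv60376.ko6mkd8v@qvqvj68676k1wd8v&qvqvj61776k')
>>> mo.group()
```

'd8v@qvqvj68676k'

The match spans [22:37] → 'd8v@qvqvj68676k'.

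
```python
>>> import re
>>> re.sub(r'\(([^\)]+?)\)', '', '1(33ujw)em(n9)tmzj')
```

'1emtmzj'

Matches: at [1:8] → '(33ujw)'; at [10:14] → '(n9)'.
Each match is replaced by ''.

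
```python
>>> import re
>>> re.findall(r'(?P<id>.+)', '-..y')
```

['-..y']

Pattern: one or more of any character (captured as 'id').
Matches: at [0:4] match '-..y', group 1 = '-..y'.
Because there's exactly one group, `findall` drops the full match and keeps group 1 from the one hit.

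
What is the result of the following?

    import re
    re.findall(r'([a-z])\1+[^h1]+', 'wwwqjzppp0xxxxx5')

['w']

`\1` has to match the exact text group 1 already captured.
Matches: at [0:16] match 'wwwqjzppp0xxxxx5', group 1 = 'w'.
Because there's exactly one group, `findall` drops the full match and keeps group 1 from the one hit.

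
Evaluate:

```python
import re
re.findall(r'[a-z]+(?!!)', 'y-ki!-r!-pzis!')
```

['y', 'k', 'pzi']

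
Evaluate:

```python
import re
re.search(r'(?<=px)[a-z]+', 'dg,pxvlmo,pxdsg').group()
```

'vlmo'

The positive lookaround only admits positions where the adjacent text matches; those characters stay outside the span.
Unlike `match`, `search` isn't anchored — it looks for the pattern anywhere in the string.
The match spans [5:9] → 'vlmo'.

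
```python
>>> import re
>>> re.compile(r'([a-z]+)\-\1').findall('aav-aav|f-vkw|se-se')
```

After group 1 captures some text, `\1` only succeeds where that same text appears again.
Matches: at [0:7] match 'aav-aav', group 1 = 'aav'; at [14:19] match 'se-se', group 1 = 'se'.
One capturing group, so `findall` returns just the captured substring from each match — 2 in all.

['aav', 'se']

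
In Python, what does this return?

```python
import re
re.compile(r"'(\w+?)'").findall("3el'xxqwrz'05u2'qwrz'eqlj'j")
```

['xxqwrz', 'qwrz']

Walking the string: at [3:11] match "'xxqwrz'", group 1 = 'xxqwrz'; at [15:21] match "'qwrz'", group 1 = 'qwrz'.
`findall` collects group 1 from each match (2 total).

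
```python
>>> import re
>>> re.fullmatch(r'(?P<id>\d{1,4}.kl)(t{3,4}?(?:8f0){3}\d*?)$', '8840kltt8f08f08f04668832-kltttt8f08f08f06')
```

The pattern matches 1 to 4 of a digit, then any character, then the literal 'kl' (captured as 'id'); then 3 to 4 of a literal 't' (lazy), then the literal '8f0' repeated 3 times, then zero or more of a digit (lazy) (captured); then anchored at the end.
`re.fullmatch` requires the pattern to consume the entire string.
Here there's no way to consume every character, so the call returns None.

None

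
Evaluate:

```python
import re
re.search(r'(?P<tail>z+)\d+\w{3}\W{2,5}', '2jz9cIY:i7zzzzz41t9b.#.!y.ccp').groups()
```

The match spans [10:24] → 'zzzzz41t9b.#.!'.
Captured: group 1 = 'zzzzz'.

('zzzzz',)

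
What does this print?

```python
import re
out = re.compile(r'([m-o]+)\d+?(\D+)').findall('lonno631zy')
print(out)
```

[('onno', 'zy')]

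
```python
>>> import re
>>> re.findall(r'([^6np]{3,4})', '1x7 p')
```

['1x7 ']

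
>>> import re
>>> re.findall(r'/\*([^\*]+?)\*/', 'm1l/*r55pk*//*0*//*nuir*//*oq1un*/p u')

Scanning left to right: at [3:12] match '/*r55pk*/', group 1 = 'r55pk'; at [12:17] match '/*0*/', group 1 = '0'; at [17:25] match '/*nuir*/', group 1 = 'nuir'; at [25:34] match '/*oq1un*/', group 1 = 'oq1un'.
`findall` collects group 1 from each match (4 total).

['r55pk', '0', 'nuir', 'oq1un']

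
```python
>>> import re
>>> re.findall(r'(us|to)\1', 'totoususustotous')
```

After group 1 captures some text, `\1` only succeeds where that same text appears again.
With a single group, `findall` returns only what that group captured — 3 items.

['to', 'us', 'to']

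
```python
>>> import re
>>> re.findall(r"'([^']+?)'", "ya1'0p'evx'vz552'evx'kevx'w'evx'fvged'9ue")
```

Walking the string: at [3:7] match "'0p'", group 1 = '0p'; at [10:17] match "'vz552'", group 1 = 'vz552'; at [20:26] match "'kevx'", group 1 = 'kevx'; at [27:32] match "'evx'", group 1 = 'evx'.
`findall` collects group 1 from each match (4 total).

['0p', 'vz552', 'kevx', 'evx']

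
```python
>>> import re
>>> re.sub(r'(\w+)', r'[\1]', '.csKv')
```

'.[csKv]'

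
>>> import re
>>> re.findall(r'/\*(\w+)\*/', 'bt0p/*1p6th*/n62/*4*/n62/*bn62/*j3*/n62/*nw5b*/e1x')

Matches: at [4:13] match '/*1p6th*/', group 1 = '1p6th'; at [16:21] match '/*4*/', group 1 = '4'; at [30:36] match '/*j3*/', group 1 = 'j3'; at [39:47] match '/*nw5b*/', group 1 = 'nw5b'.
With a single group, `findall` returns only what that group captured — 4 items.

['1p6th', '4', 'j3', 'nw5b']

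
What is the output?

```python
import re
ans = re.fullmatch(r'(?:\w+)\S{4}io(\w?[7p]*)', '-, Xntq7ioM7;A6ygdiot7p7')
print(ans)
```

None

Pattern: one or more of a word character (non-capturing group); then exactly 4 of a non-whitespace character, then the literal 'io'; then optionally a word character, then zero or more of one of [7p] (captured).
For `fullmatch`, every character of the input must be accounted for by the pattern.
Here the string isn't matched end-to-end, so the call returns None.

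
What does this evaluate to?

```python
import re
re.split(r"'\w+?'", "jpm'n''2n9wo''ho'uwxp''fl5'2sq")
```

['jpm', '', '', "uwxp'", '2sq']

`split` removes every match and returns the 5 fragments in between.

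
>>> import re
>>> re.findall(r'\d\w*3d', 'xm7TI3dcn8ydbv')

['7TI3d']

`findall` yields the raw match text (1 of them) because the pattern has no groups.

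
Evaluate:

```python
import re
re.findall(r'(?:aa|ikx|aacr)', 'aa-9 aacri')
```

Branches in `(...|...)` are attempted left-to-right; the first branch that allows the whole pattern to succeed is taken.
Since nothing is captured, `findall` lists the 2 matched substrings directly.

['aa', 'aa']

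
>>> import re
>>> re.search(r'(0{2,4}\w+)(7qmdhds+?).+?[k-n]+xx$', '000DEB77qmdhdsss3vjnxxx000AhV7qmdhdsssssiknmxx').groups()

('000DEB77qmdhdsss3vjnxxx000AhV', '7qmdhds')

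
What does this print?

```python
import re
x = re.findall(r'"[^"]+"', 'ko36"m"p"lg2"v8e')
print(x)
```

['"m"', '"lg2"']

Matches: at [4:7] → '"m"'; at [8:13] → '"lg2"'.
`findall` yields the raw match text (2 of them) because the pattern has no groups.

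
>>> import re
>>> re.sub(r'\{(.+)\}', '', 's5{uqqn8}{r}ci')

's5ci'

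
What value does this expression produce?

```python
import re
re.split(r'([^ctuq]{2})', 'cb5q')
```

['c', 'b5', 'q']

This matches exactly 2 of any character except [ctuq] (captured).
Because the pattern has a capturing group, `split` also inserts each captured text between the pieces.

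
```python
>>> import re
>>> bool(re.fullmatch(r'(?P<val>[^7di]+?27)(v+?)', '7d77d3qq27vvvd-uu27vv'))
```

False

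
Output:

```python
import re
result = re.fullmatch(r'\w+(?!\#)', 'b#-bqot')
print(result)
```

None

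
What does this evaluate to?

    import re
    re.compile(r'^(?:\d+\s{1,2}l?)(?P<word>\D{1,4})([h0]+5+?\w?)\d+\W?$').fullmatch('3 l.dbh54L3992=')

`re.fullmatch` requires the pattern to consume the entire string.
Here the string isn't matched end-to-end, so the call returns None.

None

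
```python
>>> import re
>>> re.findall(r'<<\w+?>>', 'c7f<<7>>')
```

`findall` yields the raw match text (1 of them) because the pattern has no groups.

['<<7>>']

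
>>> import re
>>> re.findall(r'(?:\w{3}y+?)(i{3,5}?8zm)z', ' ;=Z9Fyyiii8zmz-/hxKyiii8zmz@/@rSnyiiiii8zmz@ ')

The pattern matches exactly 3 of a word character, then one or more of the literal 'y' (lazy) (non-capturing group); then 3 to 5 of a literal 'i' (lazy), then the literal '8zm' (captured); then a literal 'z'.
Scanning left to right: at [3:15] match 'Z9Fyyiii8zmz', group 1 = 'iii8zm'; at [17:28] match 'hxKyiii8zmz', group 1 = 'iii8zm'; at [31:44] match 'rSnyiiiii8zmz', group 1 = 'iiiii8zm'.
One capturing group, so `findall` returns just the captured substring from each match — 3 in all.

['iii8zm', 'iii8zm', 'iiiii8zm']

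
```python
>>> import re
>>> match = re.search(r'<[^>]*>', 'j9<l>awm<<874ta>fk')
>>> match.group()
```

'<l>'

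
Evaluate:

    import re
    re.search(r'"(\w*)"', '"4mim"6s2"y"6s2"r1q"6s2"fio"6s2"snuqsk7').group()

The match spans [0:6] → '"4mim"'.

'"4mim"'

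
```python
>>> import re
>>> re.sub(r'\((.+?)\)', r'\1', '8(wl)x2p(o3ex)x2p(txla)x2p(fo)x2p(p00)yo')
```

Lazy quantifiers expand one character at a time until the remainder of the pattern can match.
Matches: at [1:5] → '(wl)'; at [8:14] → '(o3ex)'; at [17:23] → '(txla)'; at [26:30] → '(fo)'; at [33:38] → '(p00)'.
Each match is replaced using the text its own group 1 captured.

'8wlx2po3exx2ptxlax2pfox2pp00yo'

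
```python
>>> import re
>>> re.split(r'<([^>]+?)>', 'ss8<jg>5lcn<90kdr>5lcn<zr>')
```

Matches to split on: at [3:7] → '<jg>'; at [11:18] → '<90kdr>'; at [22:26] → '<zr>'.
The group in the pattern means `split` returns the separators' captures alongside the pieces.

['ss8', 'jg', '5lcn', '90kdr', '5lcn', 'zr', '']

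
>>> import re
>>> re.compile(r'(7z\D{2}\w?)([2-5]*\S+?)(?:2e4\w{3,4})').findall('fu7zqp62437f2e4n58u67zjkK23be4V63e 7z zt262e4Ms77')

[('7zqp6', '2437f'), ('7z zt', '26')]

With 2 capturing groups, `findall` returns a 2-tuple per match.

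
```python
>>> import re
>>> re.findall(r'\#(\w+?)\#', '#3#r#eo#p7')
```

Because there's exactly one group, `findall` drops the full match and keeps group 1 from each hit.

['3', 'eo']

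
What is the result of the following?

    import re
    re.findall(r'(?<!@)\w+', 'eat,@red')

['eat', 'ed']

`(?!…)`/`(?<!…)` only lets a position through if the neighbouring text does NOT match; no characters are consumed.
Matches: at [0:3] → 'eat'; at [6:8] → 'ed'.
No capturing groups, so `findall` returns the 2 full match strings.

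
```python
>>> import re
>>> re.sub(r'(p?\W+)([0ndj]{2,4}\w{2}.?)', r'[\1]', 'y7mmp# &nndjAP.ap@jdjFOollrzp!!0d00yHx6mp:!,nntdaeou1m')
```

Each match is replaced using the text its own group 1 captured.

'y7mm[p# &]a[p@]llrz[p!!]6m[p:!,]eou1m'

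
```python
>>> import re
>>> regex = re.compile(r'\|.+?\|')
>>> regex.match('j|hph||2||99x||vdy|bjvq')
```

`re.match` won't scan ahead — the pattern has to work from the very first character.
Here position 0 doesn't satisfy it, so the call returns None.

None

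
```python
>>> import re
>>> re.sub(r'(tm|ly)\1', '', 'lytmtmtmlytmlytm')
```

`\1` has to match the exact text group 1 already captured.
`sub` substitutes '' at each match site.

'lytmlytmlytm'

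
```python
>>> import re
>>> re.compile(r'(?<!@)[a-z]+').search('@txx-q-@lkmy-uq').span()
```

(2, 4)

A negative assertion filters positions out without eating any characters.
`re.search` tries every starting position until one works.
The match spans [2:4] → 'xx'.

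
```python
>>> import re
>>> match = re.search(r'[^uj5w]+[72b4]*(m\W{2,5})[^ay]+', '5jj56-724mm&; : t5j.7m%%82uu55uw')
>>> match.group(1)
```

'm&; : '

The match spans [4:32] → '6-724mm&; : t5j.7m%%82uu55uw'.
Captured: group 1 = 'm&; : '.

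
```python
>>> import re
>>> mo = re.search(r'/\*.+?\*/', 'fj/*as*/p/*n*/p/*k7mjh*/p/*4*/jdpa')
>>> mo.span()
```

A non-greedy quantifier consumes as few characters as it can — just enough that the remainder of the pattern still matches from where it stops; whatever follows it matches normally.
`search` walks the string left to right and returns the first match it finds.
The match spans [2:8] → '/*as*/'.

(2, 8)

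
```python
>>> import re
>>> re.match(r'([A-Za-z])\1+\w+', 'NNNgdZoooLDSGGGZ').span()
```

`\1` is not a pattern — it's the concrete string captured by group 1, re-applied verbatim.
`match` is anchored at position 0; if the pattern doesn't fit there, it returns None.
The match spans [0:16] → 'NNNgdZoooLDSGGGZ'.
Captured: group 1 = 'N'.

(0, 16)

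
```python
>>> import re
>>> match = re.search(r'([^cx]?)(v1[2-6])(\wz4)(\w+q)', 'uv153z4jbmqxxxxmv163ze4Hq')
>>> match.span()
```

The match spans [0:25] → 'uv153z4jbmqxxxxmv163ze4Hq'.

(0, 25)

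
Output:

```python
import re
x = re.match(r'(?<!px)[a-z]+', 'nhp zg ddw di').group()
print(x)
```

Because the assertion is negative and zero-width, positions next to the forbidden text are skipped.
With `match`, the pattern is implicitly anchored at the beginning.
The match spans [0:3] → 'nhp'.

nhp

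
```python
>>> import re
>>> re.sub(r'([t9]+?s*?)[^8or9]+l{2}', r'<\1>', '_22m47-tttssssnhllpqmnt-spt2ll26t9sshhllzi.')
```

The `?` after the quantifier makes it lazy — it takes as little as possible before letting the rest of the pattern try.
`\1` in the replacement pulls in group 1's text for each match.

'_22m47-<t>26<t9>zi.'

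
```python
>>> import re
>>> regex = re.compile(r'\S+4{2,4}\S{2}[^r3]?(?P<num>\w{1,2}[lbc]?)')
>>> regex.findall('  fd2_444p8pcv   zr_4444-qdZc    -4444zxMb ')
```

['cv', 'Zc', 'b']

Pattern: one or more of a non-whitespace character; then 2 to 4 of the literal '4', then exactly 2 of a non-whitespace character, then optionally any character except [r3]; then 1 to 2 of a word character, then optionally one of [lbc] (captured as 'num').
Because there's exactly one group, `findall` drops the full match and keeps group 1 from each hit.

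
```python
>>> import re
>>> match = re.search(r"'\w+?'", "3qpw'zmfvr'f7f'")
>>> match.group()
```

"'zmfvr'"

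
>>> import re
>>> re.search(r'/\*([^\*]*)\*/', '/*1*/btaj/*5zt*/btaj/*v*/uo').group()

'/*1*/'

The match spans [0:5] → '/*1*/'.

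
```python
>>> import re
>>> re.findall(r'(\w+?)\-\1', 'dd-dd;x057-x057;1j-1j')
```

`\1` has to match the exact text group 1 already captured.
`findall` collects group 1 from each match (3 total).

['dd', 'x057', '1j']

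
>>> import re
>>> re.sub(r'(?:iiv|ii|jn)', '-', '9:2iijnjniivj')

The regex engine tests alternatives in the order written; an earlier branch that matches wins even if a later one would match more.
Each match is replaced by '-'.

'9:2----j'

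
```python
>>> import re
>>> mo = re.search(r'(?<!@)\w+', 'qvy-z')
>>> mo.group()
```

A negative assertion filters positions out without eating any characters.
The match spans [0:3] → 'qvy'.

'qvy'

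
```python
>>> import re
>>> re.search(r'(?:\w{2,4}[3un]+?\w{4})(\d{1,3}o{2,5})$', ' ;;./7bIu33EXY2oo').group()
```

'7bIu33EXY2oo'

Pattern: 2 to 4 of a word character, then one or more of one of [3un] (lazy), then exactly 4 of a word character (non-capturing group); then 1 to 3 of a digit, then 2 to 5 of a literal 'o' (captured); then anchored at the end.
Unlike `match`, `search` isn't anchored — it looks for the pattern anywhere in the string.
The match spans [5:17] → '7bIu33EXY2oo'.
Captured: group 1 = '2oo'.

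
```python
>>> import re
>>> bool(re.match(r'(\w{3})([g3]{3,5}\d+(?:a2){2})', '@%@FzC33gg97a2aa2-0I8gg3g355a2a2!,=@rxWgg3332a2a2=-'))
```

False

This matches exactly 3 of a word character (captured); then 3 to 5 of one of [g3], then one or more of a digit, then the literal 'a2' repeated 2 times (captured).
With `match`, the pattern is implicitly anchored at the beginning.
Here position 0 doesn't satisfy it, so the call returns None, and `bool(None)` is False.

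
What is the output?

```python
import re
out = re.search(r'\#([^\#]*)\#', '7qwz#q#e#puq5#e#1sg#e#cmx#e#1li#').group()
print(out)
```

#q#

`re.search` scans for the first position where the pattern succeeds.
The match spans [4:7] → '#q#'.
Captured: group 1 = 'q'.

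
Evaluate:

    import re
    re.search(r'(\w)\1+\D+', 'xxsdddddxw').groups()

('x',)

`\1` is not a pattern — it's the concrete string captured by group 1, re-applied verbatim.
`re.search` scans for the first position where the pattern succeeds.
The match spans [0:10] → 'xxsdddddxw'.
Captured: group 1 = 'x'.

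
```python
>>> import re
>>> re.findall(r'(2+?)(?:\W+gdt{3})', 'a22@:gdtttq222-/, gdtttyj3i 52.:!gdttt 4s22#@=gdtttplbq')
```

One capturing group, so `findall` returns just the captured substring from each match — 4 in all.

['22', '222', '2', '22']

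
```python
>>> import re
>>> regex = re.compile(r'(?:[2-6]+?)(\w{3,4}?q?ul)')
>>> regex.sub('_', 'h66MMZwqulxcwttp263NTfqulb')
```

'h_xcwttp_b'

Pattern: one or more of a character in [2-6] (lazy) (non-capturing group); then 3 to 4 of a word character (lazy), then optionally the literal 'q', then the literal 'ul' (captured).
Each match is replaced by '_'.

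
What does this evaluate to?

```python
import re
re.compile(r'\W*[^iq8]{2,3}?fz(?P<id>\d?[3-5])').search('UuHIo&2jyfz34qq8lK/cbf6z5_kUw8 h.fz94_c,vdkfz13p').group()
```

'&2jyfz34'

Pattern: zero or more of a non-word character, then 2 to 3 of any character except [iq8] (lazy), then the literal 'fz'; then optionally a digit, then a character in [3-5] (captured as 'id').
The match spans [5:13] → '&2jyfz34'.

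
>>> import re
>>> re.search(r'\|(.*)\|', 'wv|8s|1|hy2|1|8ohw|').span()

`re.search` tries every starting position until one works.
The match spans [2:19] → '|8s|1|hy2|1|8ohw|'.
Captured: group 1 = '8s|1|hy2|1|8ohw'.

(2, 19)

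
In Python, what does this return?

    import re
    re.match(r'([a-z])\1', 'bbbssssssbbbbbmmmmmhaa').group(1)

'b'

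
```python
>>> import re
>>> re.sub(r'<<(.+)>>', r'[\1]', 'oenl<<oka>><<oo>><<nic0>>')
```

'oenl[oka>><<oo>><<nic0]'

The replacement refers to a captured group, so each match is rewritten using its own captured text.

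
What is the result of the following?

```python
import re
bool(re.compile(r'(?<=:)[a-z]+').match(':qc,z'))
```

The positive lookaround only admits positions where the adjacent text matches; those characters stay outside the span.
`re.match` only tries the pattern at the start of the string.
Here the string doesn't start with a match, so the call returns None, and `bool(None)` is False.

False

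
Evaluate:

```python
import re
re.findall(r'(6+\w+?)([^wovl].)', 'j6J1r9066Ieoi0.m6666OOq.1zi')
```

[('6J', '1r'), ('66I', 'eo'), ('6666O', 'Oq')]

With 2 capturing groups, `findall` returns a 2-tuple per match.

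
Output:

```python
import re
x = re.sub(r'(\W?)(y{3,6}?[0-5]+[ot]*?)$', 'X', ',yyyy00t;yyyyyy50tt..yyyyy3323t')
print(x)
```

,yyyy00t;yyyyyy50tt.X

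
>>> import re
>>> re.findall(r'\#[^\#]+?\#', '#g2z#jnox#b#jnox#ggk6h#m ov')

['#g2z#', '#b#', '#ggk6h#']

Walking the string: at [0:5] → '#g2z#'; at [9:12] → '#b#'; at [16:23] → '#ggk6h#'.
No capturing groups, so `findall` returns the 3 full match strings.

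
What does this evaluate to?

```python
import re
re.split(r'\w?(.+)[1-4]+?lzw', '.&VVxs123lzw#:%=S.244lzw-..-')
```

The pattern matches optionally a word character; then one or more of any character (captured); then one or more of a character in [1-4] (lazy), then the literal 'lzw'.
Matches to split on: at [0:24] → '.&VVxs123lzw#:%=S.244lzw'.
With a capturing group present, the delimiter's captured portion is kept in the result list.

['', '.&VVxs123lzw#:%=S.24', '-..-']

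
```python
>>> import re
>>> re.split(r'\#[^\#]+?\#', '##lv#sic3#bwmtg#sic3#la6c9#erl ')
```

['#', 'sic3', 'sic3', 'erl ']

Each match becomes a cut point; 4 segments remain.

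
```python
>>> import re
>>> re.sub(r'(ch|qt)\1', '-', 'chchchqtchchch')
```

After group 1 captures some text, `\1` only succeeds where that same text appears again.
Every occurrence is swapped for '-'.

'-chqt-ch'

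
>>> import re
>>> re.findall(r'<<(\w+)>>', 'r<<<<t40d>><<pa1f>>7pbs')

['t40d', 'pa1f']

Matches: at [3:11] match '<<t40d>>', group 1 = 't40d'; at [11:19] match '<<pa1f>>', group 1 = 'pa1f'.
`findall` collects group 1 from each match (2 total).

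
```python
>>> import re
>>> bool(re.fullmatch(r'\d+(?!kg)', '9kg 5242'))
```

False

`(?!…)`/`(?<!…)` only lets a position through if the neighbouring text does NOT match; no characters are consumed.
`re.fullmatch` requires the pattern to consume the entire string.
Here there's no way to consume every character, so the call returns None, and `bool(None)` is False.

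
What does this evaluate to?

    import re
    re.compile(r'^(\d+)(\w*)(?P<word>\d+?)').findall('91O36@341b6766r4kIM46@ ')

This matches anchored at the start of the string; then one or more of a digit (captured); then zero or more of a word character (captured); then one or more of a digit (lazy) (captured as 'word').
Multiple groups make `findall` return tuples — one 3-tuple for the one match.

[('91', 'O3', '6')]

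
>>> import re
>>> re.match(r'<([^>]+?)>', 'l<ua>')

None

`re.match` only tries the pattern at the start of the string.
Here the string doesn't start with a match, so the call returns None.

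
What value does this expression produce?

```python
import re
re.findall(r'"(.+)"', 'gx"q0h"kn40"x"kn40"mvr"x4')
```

['q0h"kn40"x"kn40"mvr']

With a single group, `findall` returns only what that group captured — 1 item.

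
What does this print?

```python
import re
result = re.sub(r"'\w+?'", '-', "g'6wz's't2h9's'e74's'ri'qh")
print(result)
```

`sub` substitutes '-' at each match site.

g-s-s-s-qh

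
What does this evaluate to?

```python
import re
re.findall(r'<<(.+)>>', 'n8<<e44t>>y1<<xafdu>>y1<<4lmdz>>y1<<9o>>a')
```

['e44t>>y1<<xafdu>>y1<<4lmdz>>y1<<9o']

`findall` collects group 1 from the one match (1 total).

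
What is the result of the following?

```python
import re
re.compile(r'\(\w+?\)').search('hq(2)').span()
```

`re.search` scans for the first position where the pattern succeeds.
The match spans [2:5] → '(2)'.

(2, 5)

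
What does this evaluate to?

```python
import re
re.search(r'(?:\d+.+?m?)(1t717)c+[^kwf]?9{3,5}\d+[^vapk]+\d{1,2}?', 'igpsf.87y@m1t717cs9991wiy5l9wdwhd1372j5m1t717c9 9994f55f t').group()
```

Pattern: one or more of a digit, then one or more of any character (lazy), then optionally a literal 'm' (non-capturing group); then the literal '1t7', then the literal '17' (captured); then one or more of the literal 'c', then optionally any character except [kwf], then 3 to 5 of a literal '9'; then one or more of a digit, then one or more of any character except [vapk], then 1 to 2 of a digit (lazy).
The match spans [6:55] → '87y@m1t717cs9991wiy5l9wdwhd1372j5m1t717c9 9994f55'.

'87y@m1t717cs9991wiy5l9wdwhd1372j5m1t717c9 9994f55'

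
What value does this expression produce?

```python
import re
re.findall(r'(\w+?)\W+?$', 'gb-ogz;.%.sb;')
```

['sb']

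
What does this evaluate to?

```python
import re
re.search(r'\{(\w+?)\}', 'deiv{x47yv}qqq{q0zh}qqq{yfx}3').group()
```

'{x47yv}'

`re.search` tries every starting position until one works.
The match spans [4:11] → '{x47yv}'.
Captured: group 1 = 'x47yv'.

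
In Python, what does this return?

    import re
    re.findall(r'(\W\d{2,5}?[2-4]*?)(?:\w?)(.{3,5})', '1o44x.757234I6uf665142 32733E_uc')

[('.75', '234I6'), (' 32', '33E_u')]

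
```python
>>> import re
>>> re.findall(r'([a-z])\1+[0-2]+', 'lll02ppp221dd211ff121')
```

['l', 'p', 'd', 'f']

`\1` is not a pattern — it's the concrete string captured by group 1, re-applied verbatim.
Walking the string: at [0:5] match 'lll02', group 1 = 'l'; at [5:11] match 'ppp221', group 1 = 'p'; at [11:16] match 'dd211', group 1 = 'd'; at [16:21] match 'ff121', group 1 = 'f'.
`findall` collects group 1 from each match (4 total).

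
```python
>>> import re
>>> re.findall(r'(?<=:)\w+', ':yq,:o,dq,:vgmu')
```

['yq', 'o', 'vgmu']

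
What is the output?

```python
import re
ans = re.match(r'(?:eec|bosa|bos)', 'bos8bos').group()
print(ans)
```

bos

`re.match` only tries the pattern at the start of the string.
The match spans [0:3] → 'bos'.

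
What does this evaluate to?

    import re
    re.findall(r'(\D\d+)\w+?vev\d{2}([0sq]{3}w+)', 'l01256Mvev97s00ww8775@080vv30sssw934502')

[('l01256', 's00ww')]

The pattern matches a non-digit, then one or more of a digit (captured); then one or more of a word character (lazy), then the literal 'vev', then exactly 2 of a digit; then exactly 3 of one of [0sq], then one or more of the literal 'w' (captured).
`findall` packs the 2 group values into a tuple for every match.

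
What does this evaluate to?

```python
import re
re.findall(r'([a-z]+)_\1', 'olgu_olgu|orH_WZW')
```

['olgu']

A backreference is literal: `\1` must see the identical characters the first group matched.
`findall` collects group 1 from the one match (1 total).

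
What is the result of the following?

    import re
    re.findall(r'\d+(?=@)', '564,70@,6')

['70']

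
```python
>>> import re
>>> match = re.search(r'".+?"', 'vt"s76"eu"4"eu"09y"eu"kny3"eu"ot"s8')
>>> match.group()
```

'"s76"'

With the lazy modifier that quantifier settles for the fewest repetitions that let the rest of the pattern succeed (the atoms after it are unaffected and can still be greedy).
The match spans [2:7] → '"s76"'.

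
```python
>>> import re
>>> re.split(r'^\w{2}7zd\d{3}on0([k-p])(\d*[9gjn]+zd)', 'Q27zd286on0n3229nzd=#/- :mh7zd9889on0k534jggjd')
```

Pattern: anchored at the start of the string; then exactly 2 of a word character; then the literal '7zd', then exactly 3 of a digit, then the literal 'on0'; then a character in [k-p] (captured); then zero or more of a digit, then one or more of one of [9gjn], then the literal 'zd' (captured).
Matches to split on: at [0:19] → 'Q27zd286on0n3229nzd'.
With a capturing group present, the delimiter's captured portion is kept in the result list.

['', 'n', '3229nzd', '=#/- :mh7zd9889on0k534jggjd']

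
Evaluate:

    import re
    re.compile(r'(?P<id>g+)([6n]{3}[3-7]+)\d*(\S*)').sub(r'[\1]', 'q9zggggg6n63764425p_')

'q9z[ggggg]'

Pattern: one or more of a literal 'g' (captured as 'id'); then exactly 3 of one of [6n], then one or more of a character in [3-7] (captured); then zero or more of a digit; then zero or more of a non-whitespace character (captured).
Matches: at [3:20] → 'ggggg6n63764425p_'.
The replacement refers to a captured group, so each match is rewritten using its own captured text.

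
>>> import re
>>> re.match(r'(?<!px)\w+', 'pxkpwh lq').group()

'pxkpwh'

The negative lookahead/lookbehind blocks any match where the forbidden context is present.
`re.match` won't scan ahead — the pattern has to work from the very first character.
The match spans [0:6] → 'pxkpwh'.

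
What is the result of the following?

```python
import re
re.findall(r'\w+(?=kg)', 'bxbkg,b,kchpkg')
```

['bxb', 'kchp']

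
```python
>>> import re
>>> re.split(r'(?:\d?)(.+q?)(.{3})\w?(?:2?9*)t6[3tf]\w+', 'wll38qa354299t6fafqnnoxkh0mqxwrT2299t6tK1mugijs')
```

This matches optionally a digit (non-capturing group); then one or more of any character, then optionally a literal 'q' (captured); then exactly 3 of any character (captured); then optionally a word character; then optionally the literal '2', then zero or more of a literal '9' (non-capturing group); then the literal 't6', then one of [3tf], then one or more of a word character.
Matches to split on: at [0:47] → 'wll38qa354299t6fafqnnoxkh0mqxwrT2299t6tK1mugijs'.
`re.split` interleaves the captured-group text with the surrounding fragments.

['', 'wll38qa354299t6fafqnnoxkh0mqxwrT2', '299', '']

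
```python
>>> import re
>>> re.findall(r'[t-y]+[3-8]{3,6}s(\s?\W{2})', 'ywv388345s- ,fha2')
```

['- ']

One capturing group, so `findall` returns just the captured substring from the one match — 1 in all.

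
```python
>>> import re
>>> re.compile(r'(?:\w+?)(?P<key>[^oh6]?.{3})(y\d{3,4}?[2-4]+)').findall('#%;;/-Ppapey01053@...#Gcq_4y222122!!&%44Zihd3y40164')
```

[('pape', 'y01053'), ('cq_4', 'y222122'), ('ihd3', 'y40164')]

This matches one or more of a word character (lazy) (non-capturing group); then optionally any character except [oh6], then exactly 3 of any character (captured as 'key'); then the literal 'y', then 3 to 4 of a digit (lazy), then one or more of a character in [2-4] (captured).
Scanning left to right: at [6:17] match 'Ppapey01053', groups = ('pape', 'y01053'); at [22:34] match 'Gcq_4y222122', groups = ('cq_4', 'y222122'); at [38:51] match '44Zihd3y40164', groups = ('ihd3', 'y40164').
`findall` packs the 2 group values into a tuple for every match.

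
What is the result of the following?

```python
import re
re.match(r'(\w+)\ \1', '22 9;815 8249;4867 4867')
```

The backreference `\1` re-matches whatever the first group consumed, character for character.
With `match`, the pattern is implicitly anchored at the beginning.
Here position 0 doesn't satisfy it, so the call returns None.

None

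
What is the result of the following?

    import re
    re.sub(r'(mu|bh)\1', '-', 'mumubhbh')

'--'

`\1` is not a pattern — it's the concrete string captured by group 1, re-applied verbatim.
`sub` substitutes '-' at each match site.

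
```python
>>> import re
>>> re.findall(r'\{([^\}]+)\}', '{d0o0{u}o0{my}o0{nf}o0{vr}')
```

['d0o0{u', 'my', 'nf', 'vr']

Matches: at [0:8] match '{d0o0{u}', group 1 = 'd0o0{u'; at [10:14] match '{my}', group 1 = 'my'; at [16:20] match '{nf}', group 1 = 'nf'; at [22:26] match '{vr}', group 1 = 'vr'.
One capturing group, so `findall` returns just the captured substring from each match — 4 in all.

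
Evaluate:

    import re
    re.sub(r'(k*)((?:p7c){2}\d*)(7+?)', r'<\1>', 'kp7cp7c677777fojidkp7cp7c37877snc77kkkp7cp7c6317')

'<k>fojid<k>snc77<kkk>'

The replacement refers to a captured group, so each match is rewritten using its own captured text.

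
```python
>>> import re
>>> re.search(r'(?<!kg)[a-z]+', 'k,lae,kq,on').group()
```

The negative lookahead/lookbehind blocks any match where the forbidden context is present.
`search` walks the string left to right and returns the first match it finds.
The match spans [0:1] → 'k'.

'k'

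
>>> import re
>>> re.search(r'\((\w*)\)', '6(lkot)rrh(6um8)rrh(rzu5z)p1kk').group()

'(lkot)'

The match spans [1:7] → '(lkot)'.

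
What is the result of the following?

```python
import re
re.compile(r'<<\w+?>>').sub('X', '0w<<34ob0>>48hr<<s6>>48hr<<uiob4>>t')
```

'0wX48hrX48hrXt'

Matches: at [2:11] → '<<34ob0>>'; at [15:21] → '<<s6>>'; at [25:34] → '<<uiob4>>'.
Each match is replaced by 'X'.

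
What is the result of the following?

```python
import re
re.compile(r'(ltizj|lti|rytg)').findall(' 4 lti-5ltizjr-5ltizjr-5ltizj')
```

`|` is ordered: at each position the engine commits to the first alternative that works.
`findall` collects group 1 from each match (4 total).

['lti', 'ltizj', 'ltizj', 'ltizj']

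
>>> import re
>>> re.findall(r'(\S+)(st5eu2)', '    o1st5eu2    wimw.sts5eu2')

[('o1', 'st5eu2')]

`findall` packs the 2 group values into a tuple for every match.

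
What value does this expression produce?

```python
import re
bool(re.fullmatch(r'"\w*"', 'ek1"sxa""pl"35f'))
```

False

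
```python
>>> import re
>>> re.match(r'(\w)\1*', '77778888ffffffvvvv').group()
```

'7777'

With `match`, the pattern is implicitly anchored at the beginning.
The match spans [0:4] → '7777'.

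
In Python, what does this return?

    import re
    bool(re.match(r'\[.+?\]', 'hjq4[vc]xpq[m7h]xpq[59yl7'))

False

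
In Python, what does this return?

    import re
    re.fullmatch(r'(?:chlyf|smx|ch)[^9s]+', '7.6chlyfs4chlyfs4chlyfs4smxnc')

None

`fullmatch` succeeds only if the pattern covers the string from start to end.
Here there's no way to consume every character, so the call returns None.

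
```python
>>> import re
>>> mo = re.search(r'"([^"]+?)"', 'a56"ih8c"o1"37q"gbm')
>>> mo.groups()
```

Unlike `match`, `search` isn't anchored — it looks for the pattern anywhere in the string.
The match spans [3:9] → '"ih8c"'.
Captured: group 1 = 'ih8c'.

('ih8c',)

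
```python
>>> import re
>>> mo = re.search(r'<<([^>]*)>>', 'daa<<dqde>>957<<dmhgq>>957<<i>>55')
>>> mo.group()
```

The match spans [3:11] → '<<dqde>>'.

'<<dqde>>'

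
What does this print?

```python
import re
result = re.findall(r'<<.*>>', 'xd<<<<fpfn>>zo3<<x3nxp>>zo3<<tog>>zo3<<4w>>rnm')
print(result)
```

Since nothing is captured, `findall` lists the 1 matched substring directly.

['<<<<fpfn>>zo3<<x3nxp>>zo3<<tog>>zo3<<4w>>']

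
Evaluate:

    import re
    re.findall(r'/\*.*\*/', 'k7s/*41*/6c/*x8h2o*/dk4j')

Scanning left to right: at [3:20] → '/*41*/6c/*x8h2o*/'.
No capturing groups, so `findall` returns the 1 full match string.

['/*41*/6c/*x8h2o*/']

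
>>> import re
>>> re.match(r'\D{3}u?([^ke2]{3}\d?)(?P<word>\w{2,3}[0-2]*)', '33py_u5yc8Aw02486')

None

The pattern matches exactly 3 of a non-digit, then optionally the literal 'u'; then exactly 3 of any character except [ke2], then optionally a digit (captured); then 2 to 3 of a word character, then zero or more of a character in [0-2] (captured as 'word').
`re.match` won't scan ahead — the pattern has to work from the very first character.
Here position 0 doesn't satisfy it, so the call returns None.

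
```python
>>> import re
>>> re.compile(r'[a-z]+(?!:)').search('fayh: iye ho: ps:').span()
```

(0, 3)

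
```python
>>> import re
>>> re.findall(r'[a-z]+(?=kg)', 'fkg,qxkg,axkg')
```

Lookahead/lookbehind check context without consuming it, so the matched span excludes the asserted characters.
Scanning left to right: at [0:1] → 'f'; at [4:6] → 'qx'; at [9:11] → 'ax'.
No capturing groups, so `findall` returns the 3 full match strings.

['f', 'qx', 'ax']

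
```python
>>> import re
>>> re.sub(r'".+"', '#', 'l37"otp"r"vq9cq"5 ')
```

'l37#5 '

Each match is replaced by '#'.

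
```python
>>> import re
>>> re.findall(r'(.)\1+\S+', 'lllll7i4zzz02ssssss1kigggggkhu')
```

['l']

The backreference `\1` re-matches whatever the first group consumed, character for character.
One capturing group, so `findall` returns just the captured substring from the one match — 1 in all.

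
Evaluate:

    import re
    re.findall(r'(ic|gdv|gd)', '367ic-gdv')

`|` is ordered: at each position the engine commits to the first alternative that works.
Walking the string: at [3:5] match 'ic', group 1 = 'ic'; at [6:9] match 'gdv', group 1 = 'gdv'.
With a single group, `findall` returns only what that group captured — 2 items.

['ic', 'gdv']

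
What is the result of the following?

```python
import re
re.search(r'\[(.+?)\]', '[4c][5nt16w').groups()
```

Unlike `match`, `search` isn't anchored — it looks for the pattern anywhere in the string.
The match spans [0:4] → '[4c]'.
Captured: group 1 = '4c'.

('4c',)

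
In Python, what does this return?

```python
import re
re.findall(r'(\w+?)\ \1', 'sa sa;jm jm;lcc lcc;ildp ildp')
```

The backreference `\1` re-matches whatever the first group consumed, character for character.
One capturing group, so `findall` returns just the captured substring from each match — 4 in all.

['sa', 'jm', 'lcc', 'ildp']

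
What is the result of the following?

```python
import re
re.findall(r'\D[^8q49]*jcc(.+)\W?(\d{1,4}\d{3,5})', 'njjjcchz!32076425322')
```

[('hz!3207642', '5322')]

Pattern: a non-digit, then zero or more of any character except [8q49], then the literal 'jcc'; then one or more of any character (captured); then optionally a non-word character; then 1 to 4 of a digit, then 3 to 5 of a digit (captured).
2 groups means the one result is a tuple of 2 captured strings — 1 here.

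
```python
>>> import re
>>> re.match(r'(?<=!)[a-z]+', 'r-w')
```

The positive lookaround only admits positions where the adjacent text matches; those characters stay outside the span.
`re.match` won't scan ahead — the pattern has to work from the very first character.
Here position 0 doesn't satisfy it, so the call returns None.

None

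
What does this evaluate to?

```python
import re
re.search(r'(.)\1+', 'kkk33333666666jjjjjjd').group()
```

'kkk'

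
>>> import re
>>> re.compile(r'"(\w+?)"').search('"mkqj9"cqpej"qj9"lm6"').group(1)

Unlike `match`, `search` isn't anchored — it looks for the pattern anywhere in the string.
The match spans [0:7] → '"mkqj9"'.
Captured: group 1 = 'mkqj9'.

'mkqj9'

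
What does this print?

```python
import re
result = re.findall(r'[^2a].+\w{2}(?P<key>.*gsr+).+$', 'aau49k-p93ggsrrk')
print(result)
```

['gsrr']

The pattern matches any character except [2a], then one or more of any character, then exactly 2 of a word character; then zero or more of any character, then the literal 'gs', then one or more of the literal 'r' (captured as 'key'); then one or more of any character; then anchored at the end.
Walking the string: at [2:16] match 'u49k-p93ggsrrk', group 1 = 'gsrr'.
Because there's exactly one group, `findall` drops the full match and keeps group 1 from the one hit.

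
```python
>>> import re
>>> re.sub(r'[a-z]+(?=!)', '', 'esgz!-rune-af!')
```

'!-rune-!'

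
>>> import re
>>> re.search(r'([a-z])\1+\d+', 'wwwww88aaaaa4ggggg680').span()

`\1` is not a pattern — it's the concrete string captured by group 1, re-applied verbatim.
The match spans [0:7] → 'wwwww88'.

(0, 7)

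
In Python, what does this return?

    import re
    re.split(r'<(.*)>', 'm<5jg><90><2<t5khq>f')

['m', '5jg><90><2<t5khq', 'f']

With a capturing group present, the delimiter's captured portion is kept in the result list.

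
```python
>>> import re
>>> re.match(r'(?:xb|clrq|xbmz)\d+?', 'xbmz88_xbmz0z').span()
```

(0, 5)

With `match`, the pattern is implicitly anchored at the beginning.
The match spans [0:5] → 'xbmz8'.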